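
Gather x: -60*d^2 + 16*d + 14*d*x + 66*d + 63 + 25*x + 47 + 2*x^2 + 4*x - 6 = -60*d^2 + 82*d + 2*x^2 + x*(14*d + 29) + 104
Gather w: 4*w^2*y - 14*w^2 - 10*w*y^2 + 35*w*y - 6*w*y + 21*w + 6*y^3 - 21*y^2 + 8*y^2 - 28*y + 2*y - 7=w^2*(4*y - 14) + w*(-10*y^2 + 29*y + 21) + 6*y^3 - 13*y^2 - 26*y - 7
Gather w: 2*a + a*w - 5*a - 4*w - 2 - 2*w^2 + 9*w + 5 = -3*a - 2*w^2 + w*(a + 5) + 3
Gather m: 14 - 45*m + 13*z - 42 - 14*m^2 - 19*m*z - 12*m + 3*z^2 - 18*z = -14*m^2 + m*(-19*z - 57) + 3*z^2 - 5*z - 28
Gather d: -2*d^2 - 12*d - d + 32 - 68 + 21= -2*d^2 - 13*d - 15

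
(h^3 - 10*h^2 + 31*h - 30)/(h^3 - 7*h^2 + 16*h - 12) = (h - 5)/(h - 2)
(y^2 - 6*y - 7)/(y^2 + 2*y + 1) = (y - 7)/(y + 1)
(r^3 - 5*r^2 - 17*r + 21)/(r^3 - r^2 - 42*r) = (r^2 + 2*r - 3)/(r*(r + 6))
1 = 1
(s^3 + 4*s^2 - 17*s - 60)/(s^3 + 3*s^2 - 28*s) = (s^2 + 8*s + 15)/(s*(s + 7))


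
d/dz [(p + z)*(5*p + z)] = 6*p + 2*z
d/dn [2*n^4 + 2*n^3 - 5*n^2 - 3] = 2*n*(4*n^2 + 3*n - 5)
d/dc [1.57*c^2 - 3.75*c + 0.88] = 3.14*c - 3.75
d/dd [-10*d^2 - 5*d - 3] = -20*d - 5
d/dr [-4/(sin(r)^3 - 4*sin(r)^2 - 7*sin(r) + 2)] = 4*(3*sin(r)^2 - 8*sin(r) - 7)*cos(r)/(sin(r)^3 - 4*sin(r)^2 - 7*sin(r) + 2)^2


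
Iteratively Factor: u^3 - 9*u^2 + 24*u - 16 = (u - 4)*(u^2 - 5*u + 4) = (u - 4)*(u - 1)*(u - 4)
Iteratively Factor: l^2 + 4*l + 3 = (l + 3)*(l + 1)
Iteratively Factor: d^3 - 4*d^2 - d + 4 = (d + 1)*(d^2 - 5*d + 4) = (d - 4)*(d + 1)*(d - 1)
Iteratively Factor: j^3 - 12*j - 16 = (j + 2)*(j^2 - 2*j - 8) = (j + 2)^2*(j - 4)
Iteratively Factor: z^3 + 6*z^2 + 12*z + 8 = (z + 2)*(z^2 + 4*z + 4) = (z + 2)^2*(z + 2)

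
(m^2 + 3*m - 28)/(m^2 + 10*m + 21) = (m - 4)/(m + 3)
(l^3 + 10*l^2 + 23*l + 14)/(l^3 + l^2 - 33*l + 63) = (l^2 + 3*l + 2)/(l^2 - 6*l + 9)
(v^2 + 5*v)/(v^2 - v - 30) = v/(v - 6)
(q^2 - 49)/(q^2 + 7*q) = (q - 7)/q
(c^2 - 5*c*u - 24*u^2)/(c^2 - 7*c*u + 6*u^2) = (c^2 - 5*c*u - 24*u^2)/(c^2 - 7*c*u + 6*u^2)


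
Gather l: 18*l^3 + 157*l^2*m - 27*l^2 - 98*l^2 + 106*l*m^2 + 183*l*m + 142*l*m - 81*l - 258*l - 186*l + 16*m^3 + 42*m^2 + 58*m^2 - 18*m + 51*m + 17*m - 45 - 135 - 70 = 18*l^3 + l^2*(157*m - 125) + l*(106*m^2 + 325*m - 525) + 16*m^3 + 100*m^2 + 50*m - 250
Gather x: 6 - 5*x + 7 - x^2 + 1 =-x^2 - 5*x + 14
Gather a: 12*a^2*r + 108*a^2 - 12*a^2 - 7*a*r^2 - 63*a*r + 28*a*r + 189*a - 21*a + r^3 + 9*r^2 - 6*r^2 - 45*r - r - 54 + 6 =a^2*(12*r + 96) + a*(-7*r^2 - 35*r + 168) + r^3 + 3*r^2 - 46*r - 48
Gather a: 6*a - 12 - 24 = 6*a - 36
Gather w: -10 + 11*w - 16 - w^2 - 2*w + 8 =-w^2 + 9*w - 18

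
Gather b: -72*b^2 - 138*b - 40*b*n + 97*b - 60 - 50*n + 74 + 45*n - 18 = -72*b^2 + b*(-40*n - 41) - 5*n - 4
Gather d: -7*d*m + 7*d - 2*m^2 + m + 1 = d*(7 - 7*m) - 2*m^2 + m + 1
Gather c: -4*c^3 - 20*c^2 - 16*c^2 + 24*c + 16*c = -4*c^3 - 36*c^2 + 40*c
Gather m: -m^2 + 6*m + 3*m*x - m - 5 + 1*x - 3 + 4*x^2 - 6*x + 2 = -m^2 + m*(3*x + 5) + 4*x^2 - 5*x - 6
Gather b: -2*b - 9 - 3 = -2*b - 12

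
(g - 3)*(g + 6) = g^2 + 3*g - 18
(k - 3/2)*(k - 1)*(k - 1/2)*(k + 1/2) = k^4 - 5*k^3/2 + 5*k^2/4 + 5*k/8 - 3/8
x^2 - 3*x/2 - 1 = (x - 2)*(x + 1/2)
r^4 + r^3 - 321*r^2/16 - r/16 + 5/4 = (r - 4)*(r - 1/4)*(r + 1/4)*(r + 5)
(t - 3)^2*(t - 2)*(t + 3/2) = t^4 - 13*t^3/2 + 9*t^2 + 27*t/2 - 27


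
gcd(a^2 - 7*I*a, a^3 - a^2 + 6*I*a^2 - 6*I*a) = a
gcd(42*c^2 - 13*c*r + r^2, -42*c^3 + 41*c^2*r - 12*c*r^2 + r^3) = -7*c + r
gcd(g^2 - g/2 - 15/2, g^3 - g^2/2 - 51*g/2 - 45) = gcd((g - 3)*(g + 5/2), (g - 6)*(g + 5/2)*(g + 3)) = g + 5/2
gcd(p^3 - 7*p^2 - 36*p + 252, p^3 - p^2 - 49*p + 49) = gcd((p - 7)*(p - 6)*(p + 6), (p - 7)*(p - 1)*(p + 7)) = p - 7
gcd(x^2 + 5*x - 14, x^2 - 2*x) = x - 2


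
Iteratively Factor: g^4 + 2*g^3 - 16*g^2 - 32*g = (g - 4)*(g^3 + 6*g^2 + 8*g) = (g - 4)*(g + 2)*(g^2 + 4*g) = g*(g - 4)*(g + 2)*(g + 4)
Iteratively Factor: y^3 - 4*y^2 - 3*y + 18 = (y - 3)*(y^2 - y - 6) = (y - 3)*(y + 2)*(y - 3)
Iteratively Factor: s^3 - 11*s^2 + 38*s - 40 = (s - 2)*(s^2 - 9*s + 20) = (s - 4)*(s - 2)*(s - 5)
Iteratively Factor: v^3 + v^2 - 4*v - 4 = (v + 1)*(v^2 - 4) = (v + 1)*(v + 2)*(v - 2)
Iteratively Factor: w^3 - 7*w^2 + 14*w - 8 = (w - 1)*(w^2 - 6*w + 8) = (w - 4)*(w - 1)*(w - 2)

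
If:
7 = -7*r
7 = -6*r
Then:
No Solution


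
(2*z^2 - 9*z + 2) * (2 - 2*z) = -4*z^3 + 22*z^2 - 22*z + 4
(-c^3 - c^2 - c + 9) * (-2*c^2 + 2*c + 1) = 2*c^5 - c^3 - 21*c^2 + 17*c + 9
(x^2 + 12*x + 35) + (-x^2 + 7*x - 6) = 19*x + 29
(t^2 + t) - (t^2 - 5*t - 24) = 6*t + 24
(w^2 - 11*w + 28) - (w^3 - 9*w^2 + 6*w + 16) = -w^3 + 10*w^2 - 17*w + 12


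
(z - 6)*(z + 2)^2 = z^3 - 2*z^2 - 20*z - 24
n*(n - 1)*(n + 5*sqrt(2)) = n^3 - n^2 + 5*sqrt(2)*n^2 - 5*sqrt(2)*n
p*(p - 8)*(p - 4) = p^3 - 12*p^2 + 32*p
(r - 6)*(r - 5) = r^2 - 11*r + 30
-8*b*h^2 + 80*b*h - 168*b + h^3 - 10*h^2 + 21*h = (-8*b + h)*(h - 7)*(h - 3)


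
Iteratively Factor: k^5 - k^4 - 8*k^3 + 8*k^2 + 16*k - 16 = (k - 1)*(k^4 - 8*k^2 + 16) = (k - 2)*(k - 1)*(k^3 + 2*k^2 - 4*k - 8) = (k - 2)*(k - 1)*(k + 2)*(k^2 - 4) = (k - 2)^2*(k - 1)*(k + 2)*(k + 2)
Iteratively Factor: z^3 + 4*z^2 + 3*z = (z + 1)*(z^2 + 3*z) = z*(z + 1)*(z + 3)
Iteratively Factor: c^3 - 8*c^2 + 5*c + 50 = (c - 5)*(c^2 - 3*c - 10) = (c - 5)^2*(c + 2)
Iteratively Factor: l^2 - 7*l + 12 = (l - 4)*(l - 3)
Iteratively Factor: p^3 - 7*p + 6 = (p - 1)*(p^2 + p - 6) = (p - 1)*(p + 3)*(p - 2)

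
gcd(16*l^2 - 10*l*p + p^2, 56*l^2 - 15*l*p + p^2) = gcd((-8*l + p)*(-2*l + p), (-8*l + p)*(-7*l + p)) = -8*l + p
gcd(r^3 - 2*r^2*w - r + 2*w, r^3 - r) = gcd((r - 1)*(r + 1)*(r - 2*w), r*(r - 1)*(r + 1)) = r^2 - 1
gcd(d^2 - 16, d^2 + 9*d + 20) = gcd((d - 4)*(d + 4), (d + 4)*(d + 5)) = d + 4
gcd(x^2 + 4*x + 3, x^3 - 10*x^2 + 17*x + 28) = x + 1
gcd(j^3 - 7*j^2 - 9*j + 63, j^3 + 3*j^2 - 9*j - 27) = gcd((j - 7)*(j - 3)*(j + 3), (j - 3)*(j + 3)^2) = j^2 - 9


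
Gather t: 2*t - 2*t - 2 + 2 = 0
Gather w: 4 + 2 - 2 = 4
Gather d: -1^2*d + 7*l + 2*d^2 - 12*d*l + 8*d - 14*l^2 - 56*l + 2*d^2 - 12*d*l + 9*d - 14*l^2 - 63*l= 4*d^2 + d*(16 - 24*l) - 28*l^2 - 112*l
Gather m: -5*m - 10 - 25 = -5*m - 35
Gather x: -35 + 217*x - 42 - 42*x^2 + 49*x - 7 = -42*x^2 + 266*x - 84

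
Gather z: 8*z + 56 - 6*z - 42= 2*z + 14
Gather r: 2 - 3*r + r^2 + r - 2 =r^2 - 2*r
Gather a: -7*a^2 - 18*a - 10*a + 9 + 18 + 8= -7*a^2 - 28*a + 35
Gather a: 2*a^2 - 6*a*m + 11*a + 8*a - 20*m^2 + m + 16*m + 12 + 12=2*a^2 + a*(19 - 6*m) - 20*m^2 + 17*m + 24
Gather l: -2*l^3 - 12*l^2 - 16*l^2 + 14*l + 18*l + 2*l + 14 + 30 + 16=-2*l^3 - 28*l^2 + 34*l + 60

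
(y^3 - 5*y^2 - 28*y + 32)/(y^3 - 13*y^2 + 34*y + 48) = (y^2 + 3*y - 4)/(y^2 - 5*y - 6)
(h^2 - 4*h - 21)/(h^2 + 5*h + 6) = (h - 7)/(h + 2)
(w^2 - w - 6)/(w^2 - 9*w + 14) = (w^2 - w - 6)/(w^2 - 9*w + 14)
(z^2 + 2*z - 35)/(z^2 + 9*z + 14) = (z - 5)/(z + 2)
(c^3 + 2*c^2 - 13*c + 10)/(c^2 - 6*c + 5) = (c^2 + 3*c - 10)/(c - 5)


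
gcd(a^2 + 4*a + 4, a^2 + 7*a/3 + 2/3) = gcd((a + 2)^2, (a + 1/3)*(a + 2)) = a + 2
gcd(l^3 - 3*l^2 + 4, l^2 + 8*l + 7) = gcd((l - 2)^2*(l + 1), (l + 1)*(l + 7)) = l + 1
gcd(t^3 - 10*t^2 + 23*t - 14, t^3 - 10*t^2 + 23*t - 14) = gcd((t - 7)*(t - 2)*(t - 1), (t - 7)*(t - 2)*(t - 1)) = t^3 - 10*t^2 + 23*t - 14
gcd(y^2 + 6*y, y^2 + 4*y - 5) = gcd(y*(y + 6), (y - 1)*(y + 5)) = 1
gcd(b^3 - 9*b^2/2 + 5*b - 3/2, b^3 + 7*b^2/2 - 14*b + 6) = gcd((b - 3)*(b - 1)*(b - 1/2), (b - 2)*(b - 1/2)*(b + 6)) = b - 1/2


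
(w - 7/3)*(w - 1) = w^2 - 10*w/3 + 7/3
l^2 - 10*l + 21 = (l - 7)*(l - 3)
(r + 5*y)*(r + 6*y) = r^2 + 11*r*y + 30*y^2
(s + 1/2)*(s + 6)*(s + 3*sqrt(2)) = s^3 + 3*sqrt(2)*s^2 + 13*s^2/2 + 3*s + 39*sqrt(2)*s/2 + 9*sqrt(2)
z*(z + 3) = z^2 + 3*z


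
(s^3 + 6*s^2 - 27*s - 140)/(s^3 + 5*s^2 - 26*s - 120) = (s + 7)/(s + 6)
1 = 1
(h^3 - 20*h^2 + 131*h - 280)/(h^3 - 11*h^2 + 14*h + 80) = (h - 7)/(h + 2)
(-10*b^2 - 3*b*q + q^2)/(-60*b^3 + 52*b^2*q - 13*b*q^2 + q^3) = (2*b + q)/(12*b^2 - 8*b*q + q^2)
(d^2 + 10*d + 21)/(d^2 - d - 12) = (d + 7)/(d - 4)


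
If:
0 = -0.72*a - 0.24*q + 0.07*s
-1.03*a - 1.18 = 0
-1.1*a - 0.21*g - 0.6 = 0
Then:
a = -1.15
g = 3.14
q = 0.291666666666667*s + 3.43689320388349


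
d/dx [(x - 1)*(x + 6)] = 2*x + 5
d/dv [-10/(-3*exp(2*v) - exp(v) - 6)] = (-60*exp(v) - 10)*exp(v)/(3*exp(2*v) + exp(v) + 6)^2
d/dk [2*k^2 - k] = 4*k - 1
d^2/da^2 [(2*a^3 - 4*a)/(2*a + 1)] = 4*(4*a^3 + 6*a^2 + 3*a + 4)/(8*a^3 + 12*a^2 + 6*a + 1)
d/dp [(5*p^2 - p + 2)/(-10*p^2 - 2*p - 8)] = (-5*p^2 - 10*p + 3)/(25*p^4 + 10*p^3 + 41*p^2 + 8*p + 16)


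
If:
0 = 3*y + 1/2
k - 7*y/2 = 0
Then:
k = -7/12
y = -1/6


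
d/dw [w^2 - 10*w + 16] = 2*w - 10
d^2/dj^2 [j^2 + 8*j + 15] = 2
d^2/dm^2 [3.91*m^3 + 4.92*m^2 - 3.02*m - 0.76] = 23.46*m + 9.84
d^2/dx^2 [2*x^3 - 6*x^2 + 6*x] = 12*x - 12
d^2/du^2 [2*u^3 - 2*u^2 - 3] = 12*u - 4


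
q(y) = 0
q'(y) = 0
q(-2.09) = 0.00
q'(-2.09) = 0.00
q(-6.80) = 0.00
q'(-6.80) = 0.00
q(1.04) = 0.00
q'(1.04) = 0.00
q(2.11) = 0.00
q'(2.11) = 0.00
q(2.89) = 0.00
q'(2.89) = 0.00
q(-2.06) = 0.00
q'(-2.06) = 0.00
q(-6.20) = 0.00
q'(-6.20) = 0.00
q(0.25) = 0.00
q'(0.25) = 0.00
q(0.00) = 0.00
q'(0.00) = 0.00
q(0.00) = 0.00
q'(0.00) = 0.00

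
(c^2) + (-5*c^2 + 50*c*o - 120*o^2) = -4*c^2 + 50*c*o - 120*o^2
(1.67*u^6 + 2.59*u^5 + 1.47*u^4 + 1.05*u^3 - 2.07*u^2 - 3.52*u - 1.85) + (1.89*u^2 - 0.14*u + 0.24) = 1.67*u^6 + 2.59*u^5 + 1.47*u^4 + 1.05*u^3 - 0.18*u^2 - 3.66*u - 1.61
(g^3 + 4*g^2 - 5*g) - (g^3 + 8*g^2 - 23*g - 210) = -4*g^2 + 18*g + 210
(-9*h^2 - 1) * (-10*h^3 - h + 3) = 90*h^5 + 19*h^3 - 27*h^2 + h - 3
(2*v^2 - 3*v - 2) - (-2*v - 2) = 2*v^2 - v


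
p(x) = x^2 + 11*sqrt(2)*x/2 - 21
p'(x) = 2*x + 11*sqrt(2)/2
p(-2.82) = -34.98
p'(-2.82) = 2.14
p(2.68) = 7.03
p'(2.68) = 13.14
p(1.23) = -9.92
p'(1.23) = 10.24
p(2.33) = 2.55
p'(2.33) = 12.44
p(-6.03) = -31.54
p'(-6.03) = -4.28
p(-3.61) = -36.05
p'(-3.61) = 0.56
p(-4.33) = -35.93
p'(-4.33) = -0.88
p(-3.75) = -36.11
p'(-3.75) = 0.28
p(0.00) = -21.00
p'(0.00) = 7.78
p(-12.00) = 29.66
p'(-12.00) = -16.22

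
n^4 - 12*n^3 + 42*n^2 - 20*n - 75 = (n - 5)^2*(n - 3)*(n + 1)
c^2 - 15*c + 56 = (c - 8)*(c - 7)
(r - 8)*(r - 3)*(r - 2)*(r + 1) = r^4 - 12*r^3 + 33*r^2 - 2*r - 48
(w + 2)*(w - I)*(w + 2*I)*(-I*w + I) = -I*w^4 + w^3 - I*w^3 + w^2 - 2*w - 2*I*w + 4*I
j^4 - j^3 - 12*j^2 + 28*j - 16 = (j - 2)^2*(j - 1)*(j + 4)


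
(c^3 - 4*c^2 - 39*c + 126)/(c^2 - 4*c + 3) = (c^2 - c - 42)/(c - 1)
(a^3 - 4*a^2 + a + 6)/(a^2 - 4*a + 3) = (a^2 - a - 2)/(a - 1)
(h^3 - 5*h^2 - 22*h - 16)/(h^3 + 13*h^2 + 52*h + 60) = (h^2 - 7*h - 8)/(h^2 + 11*h + 30)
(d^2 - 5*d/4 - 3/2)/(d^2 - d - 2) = (d + 3/4)/(d + 1)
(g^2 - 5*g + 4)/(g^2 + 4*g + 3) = (g^2 - 5*g + 4)/(g^2 + 4*g + 3)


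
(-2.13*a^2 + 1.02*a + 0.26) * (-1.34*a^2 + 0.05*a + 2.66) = 2.8542*a^4 - 1.4733*a^3 - 5.9632*a^2 + 2.7262*a + 0.6916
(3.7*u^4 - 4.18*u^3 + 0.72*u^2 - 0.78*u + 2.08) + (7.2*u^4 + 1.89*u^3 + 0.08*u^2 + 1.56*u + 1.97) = 10.9*u^4 - 2.29*u^3 + 0.8*u^2 + 0.78*u + 4.05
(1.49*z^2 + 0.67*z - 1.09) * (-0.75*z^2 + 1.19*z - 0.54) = -1.1175*z^4 + 1.2706*z^3 + 0.8102*z^2 - 1.6589*z + 0.5886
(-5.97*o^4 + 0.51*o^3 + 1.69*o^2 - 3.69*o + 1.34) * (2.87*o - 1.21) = -17.1339*o^5 + 8.6874*o^4 + 4.2332*o^3 - 12.6352*o^2 + 8.3107*o - 1.6214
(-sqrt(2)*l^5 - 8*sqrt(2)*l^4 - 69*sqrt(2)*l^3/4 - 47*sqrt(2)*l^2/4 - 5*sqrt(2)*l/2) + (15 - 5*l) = -sqrt(2)*l^5 - 8*sqrt(2)*l^4 - 69*sqrt(2)*l^3/4 - 47*sqrt(2)*l^2/4 - 5*l - 5*sqrt(2)*l/2 + 15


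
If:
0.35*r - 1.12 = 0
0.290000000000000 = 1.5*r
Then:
No Solution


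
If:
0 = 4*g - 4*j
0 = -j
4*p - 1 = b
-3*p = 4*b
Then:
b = -3/19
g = 0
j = 0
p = 4/19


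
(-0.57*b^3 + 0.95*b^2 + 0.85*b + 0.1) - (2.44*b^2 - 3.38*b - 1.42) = -0.57*b^3 - 1.49*b^2 + 4.23*b + 1.52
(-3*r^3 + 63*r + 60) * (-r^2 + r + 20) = 3*r^5 - 3*r^4 - 123*r^3 + 3*r^2 + 1320*r + 1200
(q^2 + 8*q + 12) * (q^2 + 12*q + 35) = q^4 + 20*q^3 + 143*q^2 + 424*q + 420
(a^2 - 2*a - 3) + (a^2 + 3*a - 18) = 2*a^2 + a - 21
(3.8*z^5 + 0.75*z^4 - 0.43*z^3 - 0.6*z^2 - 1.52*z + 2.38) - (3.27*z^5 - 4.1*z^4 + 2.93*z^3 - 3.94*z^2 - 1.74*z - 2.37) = 0.53*z^5 + 4.85*z^4 - 3.36*z^3 + 3.34*z^2 + 0.22*z + 4.75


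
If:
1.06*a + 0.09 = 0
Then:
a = -0.08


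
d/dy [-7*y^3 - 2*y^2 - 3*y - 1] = -21*y^2 - 4*y - 3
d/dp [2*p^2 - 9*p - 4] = 4*p - 9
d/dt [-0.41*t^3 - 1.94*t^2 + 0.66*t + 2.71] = -1.23*t^2 - 3.88*t + 0.66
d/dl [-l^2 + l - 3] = 1 - 2*l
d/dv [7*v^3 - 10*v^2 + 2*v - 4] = 21*v^2 - 20*v + 2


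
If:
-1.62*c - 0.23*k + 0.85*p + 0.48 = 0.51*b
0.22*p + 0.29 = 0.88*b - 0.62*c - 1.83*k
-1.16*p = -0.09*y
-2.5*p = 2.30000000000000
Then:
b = 1.62016304971868*k - 0.0260236536915834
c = -0.652026639108968*k - 0.178227121368699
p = -0.92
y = -11.86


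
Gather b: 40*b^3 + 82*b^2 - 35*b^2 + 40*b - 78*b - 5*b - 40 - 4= 40*b^3 + 47*b^2 - 43*b - 44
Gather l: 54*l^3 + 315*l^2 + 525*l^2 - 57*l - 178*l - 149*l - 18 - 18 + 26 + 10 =54*l^3 + 840*l^2 - 384*l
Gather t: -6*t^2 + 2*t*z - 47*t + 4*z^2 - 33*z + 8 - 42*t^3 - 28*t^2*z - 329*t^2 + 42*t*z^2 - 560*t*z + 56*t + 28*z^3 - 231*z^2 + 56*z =-42*t^3 + t^2*(-28*z - 335) + t*(42*z^2 - 558*z + 9) + 28*z^3 - 227*z^2 + 23*z + 8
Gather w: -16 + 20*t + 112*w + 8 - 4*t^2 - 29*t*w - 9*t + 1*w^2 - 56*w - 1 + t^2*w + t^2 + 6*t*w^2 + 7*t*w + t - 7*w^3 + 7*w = -3*t^2 + 12*t - 7*w^3 + w^2*(6*t + 1) + w*(t^2 - 22*t + 63) - 9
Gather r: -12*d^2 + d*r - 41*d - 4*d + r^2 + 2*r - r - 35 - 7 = -12*d^2 - 45*d + r^2 + r*(d + 1) - 42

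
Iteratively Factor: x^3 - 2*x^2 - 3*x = (x + 1)*(x^2 - 3*x) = (x - 3)*(x + 1)*(x)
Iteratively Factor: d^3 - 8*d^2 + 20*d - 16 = (d - 2)*(d^2 - 6*d + 8) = (d - 2)^2*(d - 4)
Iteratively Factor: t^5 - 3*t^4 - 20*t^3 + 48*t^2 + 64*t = (t - 4)*(t^4 + t^3 - 16*t^2 - 16*t) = (t - 4)*(t + 1)*(t^3 - 16*t) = (t - 4)^2*(t + 1)*(t^2 + 4*t) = (t - 4)^2*(t + 1)*(t + 4)*(t)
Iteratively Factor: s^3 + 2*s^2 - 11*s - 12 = (s + 4)*(s^2 - 2*s - 3) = (s - 3)*(s + 4)*(s + 1)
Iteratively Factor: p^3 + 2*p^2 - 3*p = (p - 1)*(p^2 + 3*p) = p*(p - 1)*(p + 3)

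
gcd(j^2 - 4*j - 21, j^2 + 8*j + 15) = j + 3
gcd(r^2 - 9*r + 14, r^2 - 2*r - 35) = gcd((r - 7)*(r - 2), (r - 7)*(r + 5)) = r - 7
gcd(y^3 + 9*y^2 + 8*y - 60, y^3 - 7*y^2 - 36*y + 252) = y + 6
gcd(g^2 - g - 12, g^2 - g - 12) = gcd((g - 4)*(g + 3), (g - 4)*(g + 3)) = g^2 - g - 12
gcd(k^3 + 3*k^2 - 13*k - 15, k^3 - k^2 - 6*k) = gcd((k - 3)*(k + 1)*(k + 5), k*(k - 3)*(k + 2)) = k - 3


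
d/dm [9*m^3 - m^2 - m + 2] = 27*m^2 - 2*m - 1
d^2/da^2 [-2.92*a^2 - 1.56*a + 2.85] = -5.84000000000000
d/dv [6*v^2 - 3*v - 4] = 12*v - 3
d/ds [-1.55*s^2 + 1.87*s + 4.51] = 1.87 - 3.1*s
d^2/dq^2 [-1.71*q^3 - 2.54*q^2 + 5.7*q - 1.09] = -10.26*q - 5.08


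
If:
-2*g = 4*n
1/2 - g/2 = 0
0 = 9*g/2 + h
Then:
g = 1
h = -9/2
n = -1/2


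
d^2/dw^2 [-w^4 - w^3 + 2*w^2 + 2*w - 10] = -12*w^2 - 6*w + 4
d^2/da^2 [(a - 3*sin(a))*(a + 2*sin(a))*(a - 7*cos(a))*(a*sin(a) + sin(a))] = -a^4*sin(a) - a^3*sin(a) + 14*a^3*sin(2*a) + 8*a^3*cos(a) - 2*a^3*cos(2*a) + 33*a^2*sin(a)/2 + 8*a^2*sin(2*a) - 27*a^2*sin(3*a)/2 + 17*a^2*cos(a)/4 - 44*a^2*cos(2*a) + 63*a^2*cos(3*a)/4 + 7*a*sin(a)/2 - 67*a*sin(2*a) + 15*a*sin(3*a)/2 + 84*a*sin(4*a) - 79*a*cos(a)/4 - 25*a*cos(2*a) + 135*a*cos(3*a)/4 - 3*a - 25*sin(a)/2 - 49*sin(2*a) + 27*sin(3*a)/2 + 84*sin(4*a) - 11*cos(a)/2 - 84*cos(2*a)^2 + 43*cos(2*a) + 11*cos(3*a)/2 + 41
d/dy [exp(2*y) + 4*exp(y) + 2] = 2*(exp(y) + 2)*exp(y)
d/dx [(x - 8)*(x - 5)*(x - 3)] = 3*x^2 - 32*x + 79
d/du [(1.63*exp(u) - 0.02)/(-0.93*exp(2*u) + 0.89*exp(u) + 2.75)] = (1.5159*exp(2*u) - 0.0371999999999999*exp(u) + 4.5003)*exp(u)/(0.8649*exp(4*u) - 1.6554*exp(3*u) - 4.3229*exp(2*u) + 4.895*exp(u) + 7.5625)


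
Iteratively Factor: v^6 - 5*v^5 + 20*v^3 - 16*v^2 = (v)*(v^5 - 5*v^4 + 20*v^2 - 16*v) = v*(v - 2)*(v^4 - 3*v^3 - 6*v^2 + 8*v) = v^2*(v - 2)*(v^3 - 3*v^2 - 6*v + 8) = v^2*(v - 2)*(v + 2)*(v^2 - 5*v + 4) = v^2*(v - 4)*(v - 2)*(v + 2)*(v - 1)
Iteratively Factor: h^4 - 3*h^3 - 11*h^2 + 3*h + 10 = (h + 1)*(h^3 - 4*h^2 - 7*h + 10) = (h - 5)*(h + 1)*(h^2 + h - 2) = (h - 5)*(h - 1)*(h + 1)*(h + 2)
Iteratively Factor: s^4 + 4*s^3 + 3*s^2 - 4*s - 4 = (s + 2)*(s^3 + 2*s^2 - s - 2) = (s + 2)^2*(s^2 - 1) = (s - 1)*(s + 2)^2*(s + 1)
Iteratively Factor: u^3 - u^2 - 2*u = (u + 1)*(u^2 - 2*u) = (u - 2)*(u + 1)*(u)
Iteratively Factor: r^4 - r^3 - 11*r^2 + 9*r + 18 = (r - 2)*(r^3 + r^2 - 9*r - 9) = (r - 3)*(r - 2)*(r^2 + 4*r + 3) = (r - 3)*(r - 2)*(r + 1)*(r + 3)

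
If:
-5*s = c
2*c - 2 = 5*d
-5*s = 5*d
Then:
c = 2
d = 2/5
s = -2/5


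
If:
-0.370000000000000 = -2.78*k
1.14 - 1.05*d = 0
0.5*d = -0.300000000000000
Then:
No Solution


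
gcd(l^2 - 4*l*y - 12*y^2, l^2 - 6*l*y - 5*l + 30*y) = -l + 6*y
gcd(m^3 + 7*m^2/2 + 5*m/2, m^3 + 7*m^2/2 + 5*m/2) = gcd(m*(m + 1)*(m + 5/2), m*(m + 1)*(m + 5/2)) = m^3 + 7*m^2/2 + 5*m/2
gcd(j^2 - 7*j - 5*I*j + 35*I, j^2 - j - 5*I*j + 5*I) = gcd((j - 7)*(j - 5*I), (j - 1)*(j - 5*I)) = j - 5*I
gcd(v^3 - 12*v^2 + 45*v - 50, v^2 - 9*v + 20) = v - 5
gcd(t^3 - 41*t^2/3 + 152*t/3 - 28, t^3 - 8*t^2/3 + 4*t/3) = t - 2/3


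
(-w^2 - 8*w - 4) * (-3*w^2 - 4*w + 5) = 3*w^4 + 28*w^3 + 39*w^2 - 24*w - 20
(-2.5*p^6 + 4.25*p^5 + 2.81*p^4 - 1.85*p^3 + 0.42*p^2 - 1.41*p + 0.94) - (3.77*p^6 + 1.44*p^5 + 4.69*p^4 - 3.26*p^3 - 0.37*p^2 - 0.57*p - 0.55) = -6.27*p^6 + 2.81*p^5 - 1.88*p^4 + 1.41*p^3 + 0.79*p^2 - 0.84*p + 1.49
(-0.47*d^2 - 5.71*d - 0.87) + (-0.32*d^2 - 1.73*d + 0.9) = -0.79*d^2 - 7.44*d + 0.03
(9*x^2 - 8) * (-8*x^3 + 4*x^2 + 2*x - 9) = -72*x^5 + 36*x^4 + 82*x^3 - 113*x^2 - 16*x + 72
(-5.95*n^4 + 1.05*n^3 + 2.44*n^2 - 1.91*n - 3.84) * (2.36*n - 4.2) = -14.042*n^5 + 27.468*n^4 + 1.3484*n^3 - 14.7556*n^2 - 1.0404*n + 16.128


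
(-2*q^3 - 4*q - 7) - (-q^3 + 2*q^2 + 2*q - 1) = -q^3 - 2*q^2 - 6*q - 6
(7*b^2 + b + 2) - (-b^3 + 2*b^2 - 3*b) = b^3 + 5*b^2 + 4*b + 2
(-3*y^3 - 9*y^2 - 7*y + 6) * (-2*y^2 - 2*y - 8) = 6*y^5 + 24*y^4 + 56*y^3 + 74*y^2 + 44*y - 48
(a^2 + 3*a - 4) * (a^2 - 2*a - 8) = a^4 + a^3 - 18*a^2 - 16*a + 32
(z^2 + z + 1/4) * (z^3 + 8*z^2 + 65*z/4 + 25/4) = z^5 + 9*z^4 + 49*z^3/2 + 49*z^2/2 + 165*z/16 + 25/16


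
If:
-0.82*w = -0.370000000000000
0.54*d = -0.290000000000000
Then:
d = -0.54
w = 0.45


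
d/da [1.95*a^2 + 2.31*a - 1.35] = 3.9*a + 2.31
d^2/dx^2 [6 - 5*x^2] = -10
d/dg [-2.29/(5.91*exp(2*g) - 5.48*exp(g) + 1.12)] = (27.0678*exp(g) - 12.5492)*exp(g)/(5.91*exp(2*g) - 5.48*exp(g) + 1.12)^2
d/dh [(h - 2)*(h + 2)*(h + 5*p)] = 3*h^2 + 10*h*p - 4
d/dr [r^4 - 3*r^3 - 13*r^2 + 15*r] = 4*r^3 - 9*r^2 - 26*r + 15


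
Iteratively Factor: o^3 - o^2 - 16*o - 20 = (o + 2)*(o^2 - 3*o - 10) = (o + 2)^2*(o - 5)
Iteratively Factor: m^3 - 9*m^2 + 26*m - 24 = (m - 3)*(m^2 - 6*m + 8) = (m - 3)*(m - 2)*(m - 4)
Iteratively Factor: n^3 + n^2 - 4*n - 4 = (n + 2)*(n^2 - n - 2) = (n + 1)*(n + 2)*(n - 2)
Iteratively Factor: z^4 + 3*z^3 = (z)*(z^3 + 3*z^2) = z*(z + 3)*(z^2) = z^2*(z + 3)*(z)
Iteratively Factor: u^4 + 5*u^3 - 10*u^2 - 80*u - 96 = (u + 4)*(u^3 + u^2 - 14*u - 24) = (u + 2)*(u + 4)*(u^2 - u - 12) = (u - 4)*(u + 2)*(u + 4)*(u + 3)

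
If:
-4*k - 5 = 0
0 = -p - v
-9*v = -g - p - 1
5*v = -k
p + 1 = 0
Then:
No Solution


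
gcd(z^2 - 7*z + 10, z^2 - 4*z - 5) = z - 5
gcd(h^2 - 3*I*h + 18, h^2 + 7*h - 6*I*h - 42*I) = h - 6*I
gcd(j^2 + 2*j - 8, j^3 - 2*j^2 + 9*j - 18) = j - 2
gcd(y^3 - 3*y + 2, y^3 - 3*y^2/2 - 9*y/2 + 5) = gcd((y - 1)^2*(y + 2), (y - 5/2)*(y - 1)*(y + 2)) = y^2 + y - 2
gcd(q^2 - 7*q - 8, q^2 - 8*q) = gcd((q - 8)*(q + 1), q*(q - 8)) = q - 8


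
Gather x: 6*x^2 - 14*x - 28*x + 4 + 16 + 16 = 6*x^2 - 42*x + 36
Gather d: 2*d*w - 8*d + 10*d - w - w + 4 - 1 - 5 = d*(2*w + 2) - 2*w - 2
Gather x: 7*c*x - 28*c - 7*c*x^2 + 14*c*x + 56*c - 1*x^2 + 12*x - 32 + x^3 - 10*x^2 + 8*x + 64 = 28*c + x^3 + x^2*(-7*c - 11) + x*(21*c + 20) + 32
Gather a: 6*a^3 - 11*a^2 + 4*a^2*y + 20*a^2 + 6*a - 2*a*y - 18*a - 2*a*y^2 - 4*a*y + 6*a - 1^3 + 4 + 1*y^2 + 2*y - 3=6*a^3 + a^2*(4*y + 9) + a*(-2*y^2 - 6*y - 6) + y^2 + 2*y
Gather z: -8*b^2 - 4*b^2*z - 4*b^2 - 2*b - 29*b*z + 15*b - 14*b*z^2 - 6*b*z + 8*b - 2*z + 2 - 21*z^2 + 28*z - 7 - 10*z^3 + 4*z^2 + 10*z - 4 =-12*b^2 + 21*b - 10*z^3 + z^2*(-14*b - 17) + z*(-4*b^2 - 35*b + 36) - 9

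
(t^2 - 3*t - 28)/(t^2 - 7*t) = (t + 4)/t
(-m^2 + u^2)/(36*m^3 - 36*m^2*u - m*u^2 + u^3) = (m + u)/(-36*m^2 + u^2)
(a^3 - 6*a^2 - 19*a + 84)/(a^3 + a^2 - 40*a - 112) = (a - 3)/(a + 4)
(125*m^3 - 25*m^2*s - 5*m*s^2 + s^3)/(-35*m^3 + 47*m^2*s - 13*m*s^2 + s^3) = (-25*m^2 + s^2)/(7*m^2 - 8*m*s + s^2)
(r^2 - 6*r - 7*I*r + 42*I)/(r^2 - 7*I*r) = (r - 6)/r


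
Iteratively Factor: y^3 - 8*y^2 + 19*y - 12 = (y - 4)*(y^2 - 4*y + 3) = (y - 4)*(y - 1)*(y - 3)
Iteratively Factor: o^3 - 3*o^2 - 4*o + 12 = (o + 2)*(o^2 - 5*o + 6) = (o - 3)*(o + 2)*(o - 2)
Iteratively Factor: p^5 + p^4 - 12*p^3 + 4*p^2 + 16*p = (p)*(p^4 + p^3 - 12*p^2 + 4*p + 16) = p*(p + 4)*(p^3 - 3*p^2 + 4) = p*(p - 2)*(p + 4)*(p^2 - p - 2) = p*(p - 2)*(p + 1)*(p + 4)*(p - 2)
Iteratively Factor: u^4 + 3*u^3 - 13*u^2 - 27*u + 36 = (u + 4)*(u^3 - u^2 - 9*u + 9) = (u - 1)*(u + 4)*(u^2 - 9) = (u - 1)*(u + 3)*(u + 4)*(u - 3)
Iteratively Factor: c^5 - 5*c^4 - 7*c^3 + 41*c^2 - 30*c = (c - 1)*(c^4 - 4*c^3 - 11*c^2 + 30*c) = (c - 2)*(c - 1)*(c^3 - 2*c^2 - 15*c) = (c - 5)*(c - 2)*(c - 1)*(c^2 + 3*c) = c*(c - 5)*(c - 2)*(c - 1)*(c + 3)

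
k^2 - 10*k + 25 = (k - 5)^2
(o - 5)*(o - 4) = o^2 - 9*o + 20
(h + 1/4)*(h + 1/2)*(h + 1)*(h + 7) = h^4 + 35*h^3/4 + 105*h^2/8 + 25*h/4 + 7/8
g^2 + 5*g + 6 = (g + 2)*(g + 3)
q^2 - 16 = (q - 4)*(q + 4)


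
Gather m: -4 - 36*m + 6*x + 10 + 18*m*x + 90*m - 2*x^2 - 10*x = m*(18*x + 54) - 2*x^2 - 4*x + 6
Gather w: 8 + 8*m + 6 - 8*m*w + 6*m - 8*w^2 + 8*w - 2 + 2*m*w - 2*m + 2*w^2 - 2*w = 12*m - 6*w^2 + w*(6 - 6*m) + 12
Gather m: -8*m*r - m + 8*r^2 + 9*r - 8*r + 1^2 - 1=m*(-8*r - 1) + 8*r^2 + r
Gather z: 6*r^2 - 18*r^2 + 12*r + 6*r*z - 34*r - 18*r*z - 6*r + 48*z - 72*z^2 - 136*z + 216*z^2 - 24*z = -12*r^2 - 28*r + 144*z^2 + z*(-12*r - 112)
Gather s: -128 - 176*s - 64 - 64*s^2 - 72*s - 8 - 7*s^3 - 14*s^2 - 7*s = -7*s^3 - 78*s^2 - 255*s - 200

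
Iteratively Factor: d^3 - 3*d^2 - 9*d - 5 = (d - 5)*(d^2 + 2*d + 1) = (d - 5)*(d + 1)*(d + 1)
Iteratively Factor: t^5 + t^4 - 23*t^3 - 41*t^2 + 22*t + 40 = (t - 1)*(t^4 + 2*t^3 - 21*t^2 - 62*t - 40) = (t - 1)*(t + 4)*(t^3 - 2*t^2 - 13*t - 10) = (t - 1)*(t + 1)*(t + 4)*(t^2 - 3*t - 10) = (t - 1)*(t + 1)*(t + 2)*(t + 4)*(t - 5)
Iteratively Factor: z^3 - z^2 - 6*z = (z + 2)*(z^2 - 3*z) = (z - 3)*(z + 2)*(z)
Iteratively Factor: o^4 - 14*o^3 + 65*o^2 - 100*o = (o - 5)*(o^3 - 9*o^2 + 20*o) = (o - 5)^2*(o^2 - 4*o) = (o - 5)^2*(o - 4)*(o)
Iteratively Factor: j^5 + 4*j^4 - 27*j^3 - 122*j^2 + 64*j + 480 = (j + 4)*(j^4 - 27*j^2 - 14*j + 120) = (j + 4)^2*(j^3 - 4*j^2 - 11*j + 30) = (j + 3)*(j + 4)^2*(j^2 - 7*j + 10) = (j - 2)*(j + 3)*(j + 4)^2*(j - 5)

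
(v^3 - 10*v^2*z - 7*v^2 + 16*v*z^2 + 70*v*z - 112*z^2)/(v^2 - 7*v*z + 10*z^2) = (-v^2 + 8*v*z + 7*v - 56*z)/(-v + 5*z)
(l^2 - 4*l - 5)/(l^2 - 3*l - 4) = (l - 5)/(l - 4)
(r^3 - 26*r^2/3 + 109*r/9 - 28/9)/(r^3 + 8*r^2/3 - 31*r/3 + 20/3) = (3*r^2 - 22*r + 7)/(3*(r^2 + 4*r - 5))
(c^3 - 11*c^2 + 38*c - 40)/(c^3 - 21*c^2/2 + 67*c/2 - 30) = 2*(c - 2)/(2*c - 3)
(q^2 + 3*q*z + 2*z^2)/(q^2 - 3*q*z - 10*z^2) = (-q - z)/(-q + 5*z)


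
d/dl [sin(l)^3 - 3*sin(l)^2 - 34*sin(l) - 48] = (3*sin(l)^2 - 6*sin(l) - 34)*cos(l)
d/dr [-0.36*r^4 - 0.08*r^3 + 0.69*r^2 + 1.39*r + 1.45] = -1.44*r^3 - 0.24*r^2 + 1.38*r + 1.39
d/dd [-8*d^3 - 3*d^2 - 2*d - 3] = -24*d^2 - 6*d - 2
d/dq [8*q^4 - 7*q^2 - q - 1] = 32*q^3 - 14*q - 1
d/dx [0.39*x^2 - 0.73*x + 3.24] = 0.78*x - 0.73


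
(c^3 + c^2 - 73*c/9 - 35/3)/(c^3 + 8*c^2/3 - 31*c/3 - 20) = (c + 7/3)/(c + 4)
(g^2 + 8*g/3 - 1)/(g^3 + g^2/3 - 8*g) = (3*g - 1)/(g*(3*g - 8))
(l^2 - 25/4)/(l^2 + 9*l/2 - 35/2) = (l + 5/2)/(l + 7)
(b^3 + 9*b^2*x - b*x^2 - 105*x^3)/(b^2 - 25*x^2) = (-b^2 - 4*b*x + 21*x^2)/(-b + 5*x)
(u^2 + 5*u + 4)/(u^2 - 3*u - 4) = (u + 4)/(u - 4)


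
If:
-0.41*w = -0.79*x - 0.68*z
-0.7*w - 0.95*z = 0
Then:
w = -1.35714285714286*z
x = -1.56509945750452*z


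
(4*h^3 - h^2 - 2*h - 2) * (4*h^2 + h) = 16*h^5 - 9*h^3 - 10*h^2 - 2*h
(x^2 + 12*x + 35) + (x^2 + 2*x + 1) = 2*x^2 + 14*x + 36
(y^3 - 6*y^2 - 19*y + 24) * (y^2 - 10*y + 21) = y^5 - 16*y^4 + 62*y^3 + 88*y^2 - 639*y + 504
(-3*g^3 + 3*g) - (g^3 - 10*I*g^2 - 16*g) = -4*g^3 + 10*I*g^2 + 19*g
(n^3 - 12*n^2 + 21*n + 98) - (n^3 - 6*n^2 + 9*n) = -6*n^2 + 12*n + 98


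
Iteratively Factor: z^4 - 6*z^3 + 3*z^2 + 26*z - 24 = (z - 4)*(z^3 - 2*z^2 - 5*z + 6) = (z - 4)*(z - 3)*(z^2 + z - 2) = (z - 4)*(z - 3)*(z - 1)*(z + 2)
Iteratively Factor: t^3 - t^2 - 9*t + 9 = (t - 3)*(t^2 + 2*t - 3) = (t - 3)*(t + 3)*(t - 1)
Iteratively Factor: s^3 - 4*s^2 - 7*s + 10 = (s + 2)*(s^2 - 6*s + 5) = (s - 5)*(s + 2)*(s - 1)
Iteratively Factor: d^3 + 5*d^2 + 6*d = (d + 3)*(d^2 + 2*d) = (d + 2)*(d + 3)*(d)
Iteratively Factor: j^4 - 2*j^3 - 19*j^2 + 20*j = (j + 4)*(j^3 - 6*j^2 + 5*j) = (j - 5)*(j + 4)*(j^2 - j) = (j - 5)*(j - 1)*(j + 4)*(j)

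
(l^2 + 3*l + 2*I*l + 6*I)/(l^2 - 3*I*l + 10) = (l + 3)/(l - 5*I)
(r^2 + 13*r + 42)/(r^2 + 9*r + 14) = (r + 6)/(r + 2)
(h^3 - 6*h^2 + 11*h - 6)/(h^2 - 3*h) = h - 3 + 2/h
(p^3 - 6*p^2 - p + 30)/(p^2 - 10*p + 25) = (p^2 - p - 6)/(p - 5)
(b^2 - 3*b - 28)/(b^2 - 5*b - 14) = (b + 4)/(b + 2)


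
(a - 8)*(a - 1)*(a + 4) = a^3 - 5*a^2 - 28*a + 32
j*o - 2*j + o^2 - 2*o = (j + o)*(o - 2)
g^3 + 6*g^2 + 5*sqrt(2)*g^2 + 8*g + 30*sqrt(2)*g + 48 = (g + 6)*(g + sqrt(2))*(g + 4*sqrt(2))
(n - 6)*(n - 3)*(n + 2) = n^3 - 7*n^2 + 36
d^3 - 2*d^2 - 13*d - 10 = (d - 5)*(d + 1)*(d + 2)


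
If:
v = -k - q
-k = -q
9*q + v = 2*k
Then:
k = 0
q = 0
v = 0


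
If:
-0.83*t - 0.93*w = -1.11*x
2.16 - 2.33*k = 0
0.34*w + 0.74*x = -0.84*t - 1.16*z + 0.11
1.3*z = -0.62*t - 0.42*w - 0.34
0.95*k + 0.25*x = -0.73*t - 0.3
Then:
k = 0.93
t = -2.16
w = 3.80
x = 1.57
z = -0.46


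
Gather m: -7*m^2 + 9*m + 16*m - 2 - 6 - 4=-7*m^2 + 25*m - 12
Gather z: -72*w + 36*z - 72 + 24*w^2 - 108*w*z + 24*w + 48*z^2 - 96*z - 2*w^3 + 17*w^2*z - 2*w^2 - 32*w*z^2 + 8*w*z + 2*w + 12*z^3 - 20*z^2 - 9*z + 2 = -2*w^3 + 22*w^2 - 46*w + 12*z^3 + z^2*(28 - 32*w) + z*(17*w^2 - 100*w - 69) - 70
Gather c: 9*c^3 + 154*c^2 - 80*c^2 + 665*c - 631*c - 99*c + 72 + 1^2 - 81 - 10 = 9*c^3 + 74*c^2 - 65*c - 18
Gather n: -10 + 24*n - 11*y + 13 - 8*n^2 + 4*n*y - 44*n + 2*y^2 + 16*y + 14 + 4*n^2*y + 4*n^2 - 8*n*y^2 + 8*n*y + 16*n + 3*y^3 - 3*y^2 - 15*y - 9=n^2*(4*y - 4) + n*(-8*y^2 + 12*y - 4) + 3*y^3 - y^2 - 10*y + 8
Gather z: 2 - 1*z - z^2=-z^2 - z + 2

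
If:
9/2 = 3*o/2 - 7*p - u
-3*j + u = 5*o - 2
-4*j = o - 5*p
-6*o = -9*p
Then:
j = -5/34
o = -30/119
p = -20/119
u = -881/238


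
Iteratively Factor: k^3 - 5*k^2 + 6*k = (k - 3)*(k^2 - 2*k) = (k - 3)*(k - 2)*(k)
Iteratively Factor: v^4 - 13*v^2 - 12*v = (v + 1)*(v^3 - v^2 - 12*v) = v*(v + 1)*(v^2 - v - 12) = v*(v + 1)*(v + 3)*(v - 4)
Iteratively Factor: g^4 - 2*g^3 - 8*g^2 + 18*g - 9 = (g - 1)*(g^3 - g^2 - 9*g + 9) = (g - 1)^2*(g^2 - 9) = (g - 3)*(g - 1)^2*(g + 3)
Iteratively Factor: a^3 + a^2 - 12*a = (a)*(a^2 + a - 12) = a*(a + 4)*(a - 3)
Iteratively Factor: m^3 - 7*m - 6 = (m - 3)*(m^2 + 3*m + 2) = (m - 3)*(m + 1)*(m + 2)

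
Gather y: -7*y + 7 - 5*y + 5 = 12 - 12*y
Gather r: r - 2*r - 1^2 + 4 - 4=-r - 1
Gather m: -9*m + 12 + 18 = 30 - 9*m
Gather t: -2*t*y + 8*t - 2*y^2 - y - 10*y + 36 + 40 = t*(8 - 2*y) - 2*y^2 - 11*y + 76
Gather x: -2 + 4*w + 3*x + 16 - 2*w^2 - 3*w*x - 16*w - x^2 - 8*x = -2*w^2 - 12*w - x^2 + x*(-3*w - 5) + 14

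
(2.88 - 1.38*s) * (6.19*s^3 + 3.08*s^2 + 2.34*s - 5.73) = -8.5422*s^4 + 13.5768*s^3 + 5.6412*s^2 + 14.6466*s - 16.5024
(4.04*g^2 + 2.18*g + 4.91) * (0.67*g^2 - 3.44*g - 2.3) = 2.7068*g^4 - 12.437*g^3 - 13.5015*g^2 - 21.9044*g - 11.293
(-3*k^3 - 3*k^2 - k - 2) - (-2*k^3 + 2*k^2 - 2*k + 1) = -k^3 - 5*k^2 + k - 3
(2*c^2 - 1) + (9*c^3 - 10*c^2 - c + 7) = 9*c^3 - 8*c^2 - c + 6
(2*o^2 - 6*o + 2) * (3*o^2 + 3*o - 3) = 6*o^4 - 12*o^3 - 18*o^2 + 24*o - 6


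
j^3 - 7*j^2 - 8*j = j*(j - 8)*(j + 1)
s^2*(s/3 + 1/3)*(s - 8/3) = s^4/3 - 5*s^3/9 - 8*s^2/9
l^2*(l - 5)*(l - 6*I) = l^4 - 5*l^3 - 6*I*l^3 + 30*I*l^2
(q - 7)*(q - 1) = q^2 - 8*q + 7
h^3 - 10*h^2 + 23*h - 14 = (h - 7)*(h - 2)*(h - 1)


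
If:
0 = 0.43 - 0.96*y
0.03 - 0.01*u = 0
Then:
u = 3.00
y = 0.45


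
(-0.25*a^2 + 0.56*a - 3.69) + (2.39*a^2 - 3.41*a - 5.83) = 2.14*a^2 - 2.85*a - 9.52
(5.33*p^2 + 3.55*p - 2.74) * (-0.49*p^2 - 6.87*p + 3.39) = -2.6117*p^4 - 38.3566*p^3 - 4.9772*p^2 + 30.8583*p - 9.2886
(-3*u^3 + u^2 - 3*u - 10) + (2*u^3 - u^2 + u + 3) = -u^3 - 2*u - 7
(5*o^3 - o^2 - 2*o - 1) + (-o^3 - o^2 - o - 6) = 4*o^3 - 2*o^2 - 3*o - 7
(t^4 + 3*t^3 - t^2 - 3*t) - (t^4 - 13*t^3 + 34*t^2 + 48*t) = 16*t^3 - 35*t^2 - 51*t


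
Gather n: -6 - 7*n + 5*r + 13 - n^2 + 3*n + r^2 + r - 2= -n^2 - 4*n + r^2 + 6*r + 5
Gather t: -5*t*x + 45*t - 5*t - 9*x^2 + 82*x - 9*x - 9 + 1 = t*(40 - 5*x) - 9*x^2 + 73*x - 8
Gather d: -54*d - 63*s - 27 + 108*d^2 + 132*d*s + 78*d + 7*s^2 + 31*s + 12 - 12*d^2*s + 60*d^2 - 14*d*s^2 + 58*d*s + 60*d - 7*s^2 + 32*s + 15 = d^2*(168 - 12*s) + d*(-14*s^2 + 190*s + 84)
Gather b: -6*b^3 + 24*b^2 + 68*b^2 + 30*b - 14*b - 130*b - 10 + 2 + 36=-6*b^3 + 92*b^2 - 114*b + 28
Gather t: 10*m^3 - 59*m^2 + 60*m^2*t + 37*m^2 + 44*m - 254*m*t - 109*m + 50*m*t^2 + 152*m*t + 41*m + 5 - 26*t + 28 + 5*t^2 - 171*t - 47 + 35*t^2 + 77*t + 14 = 10*m^3 - 22*m^2 - 24*m + t^2*(50*m + 40) + t*(60*m^2 - 102*m - 120)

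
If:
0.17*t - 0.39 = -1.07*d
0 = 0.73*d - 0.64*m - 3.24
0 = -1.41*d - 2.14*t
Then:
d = 0.41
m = -4.60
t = -0.27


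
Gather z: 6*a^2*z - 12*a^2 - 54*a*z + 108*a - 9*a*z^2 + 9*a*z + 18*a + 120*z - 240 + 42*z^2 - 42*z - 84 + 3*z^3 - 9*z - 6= -12*a^2 + 126*a + 3*z^3 + z^2*(42 - 9*a) + z*(6*a^2 - 45*a + 69) - 330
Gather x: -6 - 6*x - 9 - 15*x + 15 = -21*x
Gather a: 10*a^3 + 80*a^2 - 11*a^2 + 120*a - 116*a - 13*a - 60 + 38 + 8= 10*a^3 + 69*a^2 - 9*a - 14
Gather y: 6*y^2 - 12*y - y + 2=6*y^2 - 13*y + 2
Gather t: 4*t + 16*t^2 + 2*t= 16*t^2 + 6*t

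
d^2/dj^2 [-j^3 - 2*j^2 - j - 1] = -6*j - 4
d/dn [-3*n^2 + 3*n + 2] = 3 - 6*n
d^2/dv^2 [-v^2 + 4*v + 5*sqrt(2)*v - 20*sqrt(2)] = -2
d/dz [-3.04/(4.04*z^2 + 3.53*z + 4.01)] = (24.5632*z + 10.7312)/(4.04*z^2 + 3.53*z + 4.01)^2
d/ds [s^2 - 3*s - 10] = 2*s - 3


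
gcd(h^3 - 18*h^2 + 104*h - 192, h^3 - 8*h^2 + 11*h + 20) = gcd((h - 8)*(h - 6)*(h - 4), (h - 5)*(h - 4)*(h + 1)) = h - 4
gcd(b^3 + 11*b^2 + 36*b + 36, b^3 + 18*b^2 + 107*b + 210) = b + 6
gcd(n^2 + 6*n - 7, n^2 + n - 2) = n - 1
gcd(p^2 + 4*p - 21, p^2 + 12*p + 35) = p + 7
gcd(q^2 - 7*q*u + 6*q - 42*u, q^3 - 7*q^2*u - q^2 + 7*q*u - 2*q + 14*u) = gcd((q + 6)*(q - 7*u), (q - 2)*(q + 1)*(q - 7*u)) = q - 7*u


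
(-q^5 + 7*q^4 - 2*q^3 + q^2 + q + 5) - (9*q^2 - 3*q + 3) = -q^5 + 7*q^4 - 2*q^3 - 8*q^2 + 4*q + 2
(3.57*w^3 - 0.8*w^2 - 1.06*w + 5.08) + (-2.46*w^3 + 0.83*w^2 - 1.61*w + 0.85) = 1.11*w^3 + 0.0299999999999999*w^2 - 2.67*w + 5.93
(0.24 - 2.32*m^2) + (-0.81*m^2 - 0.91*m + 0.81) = -3.13*m^2 - 0.91*m + 1.05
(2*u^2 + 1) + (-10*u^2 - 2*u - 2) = -8*u^2 - 2*u - 1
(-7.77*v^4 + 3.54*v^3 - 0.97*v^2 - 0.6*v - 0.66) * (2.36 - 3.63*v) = 28.2051*v^5 - 31.1874*v^4 + 11.8755*v^3 - 0.1112*v^2 + 0.9798*v - 1.5576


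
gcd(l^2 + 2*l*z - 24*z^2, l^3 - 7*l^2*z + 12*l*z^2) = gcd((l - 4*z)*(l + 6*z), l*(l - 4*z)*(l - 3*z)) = -l + 4*z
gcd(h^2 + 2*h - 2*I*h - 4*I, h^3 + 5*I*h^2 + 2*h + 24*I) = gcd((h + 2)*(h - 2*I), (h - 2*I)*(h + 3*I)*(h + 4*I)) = h - 2*I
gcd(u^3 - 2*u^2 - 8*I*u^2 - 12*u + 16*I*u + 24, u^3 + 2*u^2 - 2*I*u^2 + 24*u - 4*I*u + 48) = u - 6*I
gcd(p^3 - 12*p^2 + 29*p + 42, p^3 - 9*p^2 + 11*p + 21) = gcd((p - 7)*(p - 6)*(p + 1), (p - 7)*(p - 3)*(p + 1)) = p^2 - 6*p - 7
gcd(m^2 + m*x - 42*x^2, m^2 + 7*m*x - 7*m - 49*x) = m + 7*x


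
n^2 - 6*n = n*(n - 6)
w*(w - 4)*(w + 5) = w^3 + w^2 - 20*w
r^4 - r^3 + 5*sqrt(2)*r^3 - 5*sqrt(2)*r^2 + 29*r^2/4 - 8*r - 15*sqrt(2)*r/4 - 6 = (r - 3/2)*(r + 1/2)*(r + sqrt(2))*(r + 4*sqrt(2))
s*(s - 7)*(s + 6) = s^3 - s^2 - 42*s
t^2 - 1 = (t - 1)*(t + 1)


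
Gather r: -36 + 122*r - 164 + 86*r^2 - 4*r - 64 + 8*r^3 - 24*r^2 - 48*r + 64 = 8*r^3 + 62*r^2 + 70*r - 200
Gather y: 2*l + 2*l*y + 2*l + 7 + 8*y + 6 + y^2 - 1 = 4*l + y^2 + y*(2*l + 8) + 12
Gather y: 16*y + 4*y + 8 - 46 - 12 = 20*y - 50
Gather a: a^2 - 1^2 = a^2 - 1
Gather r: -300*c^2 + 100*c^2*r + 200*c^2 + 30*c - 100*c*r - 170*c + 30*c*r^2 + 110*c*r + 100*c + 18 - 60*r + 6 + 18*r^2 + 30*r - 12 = -100*c^2 - 40*c + r^2*(30*c + 18) + r*(100*c^2 + 10*c - 30) + 12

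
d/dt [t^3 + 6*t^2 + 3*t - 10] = 3*t^2 + 12*t + 3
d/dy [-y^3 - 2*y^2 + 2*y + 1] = -3*y^2 - 4*y + 2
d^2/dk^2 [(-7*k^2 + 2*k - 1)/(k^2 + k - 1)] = 2*(9*k^3 - 24*k^2 + 3*k - 7)/(k^6 + 3*k^5 - 5*k^3 + 3*k - 1)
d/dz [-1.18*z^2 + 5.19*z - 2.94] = 5.19 - 2.36*z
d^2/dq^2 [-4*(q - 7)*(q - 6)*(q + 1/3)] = 304/3 - 24*q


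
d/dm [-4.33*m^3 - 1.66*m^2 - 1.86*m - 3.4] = -12.99*m^2 - 3.32*m - 1.86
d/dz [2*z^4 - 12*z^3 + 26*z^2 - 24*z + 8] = 8*z^3 - 36*z^2 + 52*z - 24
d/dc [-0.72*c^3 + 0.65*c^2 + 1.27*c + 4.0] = -2.16*c^2 + 1.3*c + 1.27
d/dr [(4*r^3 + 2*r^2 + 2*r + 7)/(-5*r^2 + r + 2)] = (-20*r^4 + 8*r^3 + 36*r^2 + 78*r - 3)/(25*r^4 - 10*r^3 - 19*r^2 + 4*r + 4)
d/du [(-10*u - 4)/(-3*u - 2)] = 8/(3*u + 2)^2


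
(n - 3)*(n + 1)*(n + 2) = n^3 - 7*n - 6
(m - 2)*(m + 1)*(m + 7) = m^3 + 6*m^2 - 9*m - 14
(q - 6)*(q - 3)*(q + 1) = q^3 - 8*q^2 + 9*q + 18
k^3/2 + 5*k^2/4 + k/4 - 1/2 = (k/2 + 1)*(k - 1/2)*(k + 1)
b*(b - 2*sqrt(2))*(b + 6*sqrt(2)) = b^3 + 4*sqrt(2)*b^2 - 24*b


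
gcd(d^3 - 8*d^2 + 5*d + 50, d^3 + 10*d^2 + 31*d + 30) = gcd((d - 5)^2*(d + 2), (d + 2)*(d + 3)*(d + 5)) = d + 2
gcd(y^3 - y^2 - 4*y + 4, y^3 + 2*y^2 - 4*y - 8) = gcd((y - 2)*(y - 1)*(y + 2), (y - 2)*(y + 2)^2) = y^2 - 4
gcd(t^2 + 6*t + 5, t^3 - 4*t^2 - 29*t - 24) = t + 1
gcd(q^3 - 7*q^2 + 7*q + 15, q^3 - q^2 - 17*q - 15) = q^2 - 4*q - 5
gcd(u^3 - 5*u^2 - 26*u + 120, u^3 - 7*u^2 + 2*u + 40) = u - 4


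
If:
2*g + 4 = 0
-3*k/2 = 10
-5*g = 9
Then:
No Solution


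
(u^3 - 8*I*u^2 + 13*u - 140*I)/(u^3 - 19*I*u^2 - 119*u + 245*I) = (u + 4*I)/(u - 7*I)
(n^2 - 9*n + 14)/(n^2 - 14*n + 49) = (n - 2)/(n - 7)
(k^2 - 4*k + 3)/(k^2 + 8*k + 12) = (k^2 - 4*k + 3)/(k^2 + 8*k + 12)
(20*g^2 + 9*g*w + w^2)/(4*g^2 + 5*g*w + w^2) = (5*g + w)/(g + w)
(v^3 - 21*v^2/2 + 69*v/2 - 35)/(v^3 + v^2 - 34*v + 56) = (2*v^2 - 17*v + 35)/(2*(v^2 + 3*v - 28))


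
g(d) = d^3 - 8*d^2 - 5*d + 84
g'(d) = 3*d^2 - 16*d - 5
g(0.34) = 81.41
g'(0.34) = -10.09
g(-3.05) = -3.54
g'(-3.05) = 71.71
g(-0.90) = 81.29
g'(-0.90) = 11.83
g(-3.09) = -6.44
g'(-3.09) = 73.08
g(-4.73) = -177.16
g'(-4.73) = 137.80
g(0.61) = 78.20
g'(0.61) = -13.64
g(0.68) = 77.22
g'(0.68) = -14.49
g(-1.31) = 74.57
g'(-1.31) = 21.11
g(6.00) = -18.00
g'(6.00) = 7.00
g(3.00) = 24.00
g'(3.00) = -26.00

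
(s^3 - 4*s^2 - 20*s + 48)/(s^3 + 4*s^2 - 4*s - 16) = (s - 6)/(s + 2)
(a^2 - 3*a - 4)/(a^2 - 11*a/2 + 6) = 2*(a + 1)/(2*a - 3)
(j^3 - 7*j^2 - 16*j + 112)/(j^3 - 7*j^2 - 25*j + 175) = (j^2 - 16)/(j^2 - 25)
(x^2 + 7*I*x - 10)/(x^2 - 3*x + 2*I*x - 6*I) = (x + 5*I)/(x - 3)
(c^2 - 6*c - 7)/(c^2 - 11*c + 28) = (c + 1)/(c - 4)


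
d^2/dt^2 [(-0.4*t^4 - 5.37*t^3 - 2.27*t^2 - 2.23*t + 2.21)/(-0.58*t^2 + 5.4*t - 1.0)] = (0.26912*t^6 - 7.5168*t^5 + 71.376*t^4 + 288.108824*t^3 - 181.548264*t^2 + 65.98992*t - 97.6996)/(0.195112*t^6 - 5.44968*t^5 + 51.7476*t^4 - 176.256*t^3 + 89.22*t^2 - 16.2*t + 1.0)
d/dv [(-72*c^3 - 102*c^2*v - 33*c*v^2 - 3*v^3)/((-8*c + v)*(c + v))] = 3*(104*c^2 + 16*c*v - v^2)/(64*c^2 - 16*c*v + v^2)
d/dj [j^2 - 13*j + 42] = 2*j - 13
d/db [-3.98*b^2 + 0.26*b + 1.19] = 0.26 - 7.96*b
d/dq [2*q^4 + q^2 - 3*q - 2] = 8*q^3 + 2*q - 3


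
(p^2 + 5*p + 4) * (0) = 0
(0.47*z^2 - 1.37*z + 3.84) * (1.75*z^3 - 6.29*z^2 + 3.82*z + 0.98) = 0.8225*z^5 - 5.3538*z^4 + 17.1327*z^3 - 28.9264*z^2 + 13.3262*z + 3.7632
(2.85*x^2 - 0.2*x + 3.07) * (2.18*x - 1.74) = 6.213*x^3 - 5.395*x^2 + 7.0406*x - 5.3418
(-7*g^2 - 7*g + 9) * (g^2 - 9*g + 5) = -7*g^4 + 56*g^3 + 37*g^2 - 116*g + 45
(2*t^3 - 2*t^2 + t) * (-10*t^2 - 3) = -20*t^5 + 20*t^4 - 16*t^3 + 6*t^2 - 3*t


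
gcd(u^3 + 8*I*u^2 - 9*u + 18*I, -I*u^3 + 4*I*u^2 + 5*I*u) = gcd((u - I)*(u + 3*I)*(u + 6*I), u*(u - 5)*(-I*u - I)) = 1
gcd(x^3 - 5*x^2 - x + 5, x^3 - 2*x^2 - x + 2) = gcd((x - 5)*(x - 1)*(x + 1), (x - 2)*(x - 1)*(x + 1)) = x^2 - 1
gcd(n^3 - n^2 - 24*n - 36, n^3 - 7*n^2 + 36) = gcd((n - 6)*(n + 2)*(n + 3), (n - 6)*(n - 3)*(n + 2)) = n^2 - 4*n - 12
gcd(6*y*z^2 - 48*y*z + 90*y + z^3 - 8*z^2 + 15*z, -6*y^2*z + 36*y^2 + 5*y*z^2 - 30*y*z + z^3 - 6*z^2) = 6*y + z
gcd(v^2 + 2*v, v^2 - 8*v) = v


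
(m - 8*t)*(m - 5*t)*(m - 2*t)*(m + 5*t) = m^4 - 10*m^3*t - 9*m^2*t^2 + 250*m*t^3 - 400*t^4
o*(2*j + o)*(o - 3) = 2*j*o^2 - 6*j*o + o^3 - 3*o^2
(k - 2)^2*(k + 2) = k^3 - 2*k^2 - 4*k + 8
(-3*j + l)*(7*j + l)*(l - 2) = -21*j^2*l + 42*j^2 + 4*j*l^2 - 8*j*l + l^3 - 2*l^2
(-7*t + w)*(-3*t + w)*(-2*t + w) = -42*t^3 + 41*t^2*w - 12*t*w^2 + w^3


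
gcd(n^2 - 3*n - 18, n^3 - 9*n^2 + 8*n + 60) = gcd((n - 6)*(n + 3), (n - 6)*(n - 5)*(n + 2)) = n - 6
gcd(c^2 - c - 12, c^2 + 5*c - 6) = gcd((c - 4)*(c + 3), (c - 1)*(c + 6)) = 1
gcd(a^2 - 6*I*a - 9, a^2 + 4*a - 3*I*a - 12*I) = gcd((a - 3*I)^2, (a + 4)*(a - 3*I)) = a - 3*I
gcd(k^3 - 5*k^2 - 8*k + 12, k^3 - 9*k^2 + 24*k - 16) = k - 1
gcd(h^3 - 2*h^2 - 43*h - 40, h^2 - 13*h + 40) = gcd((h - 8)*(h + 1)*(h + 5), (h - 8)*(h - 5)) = h - 8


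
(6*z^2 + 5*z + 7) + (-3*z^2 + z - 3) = 3*z^2 + 6*z + 4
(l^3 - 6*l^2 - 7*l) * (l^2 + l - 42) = l^5 - 5*l^4 - 55*l^3 + 245*l^2 + 294*l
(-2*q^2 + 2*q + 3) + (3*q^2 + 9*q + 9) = q^2 + 11*q + 12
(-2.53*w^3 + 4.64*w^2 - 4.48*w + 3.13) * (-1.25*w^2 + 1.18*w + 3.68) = 3.1625*w^5 - 8.7854*w^4 + 1.7648*w^3 + 7.8763*w^2 - 12.793*w + 11.5184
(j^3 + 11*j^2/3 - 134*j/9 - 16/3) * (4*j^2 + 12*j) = 4*j^5 + 80*j^4/3 - 140*j^3/9 - 200*j^2 - 64*j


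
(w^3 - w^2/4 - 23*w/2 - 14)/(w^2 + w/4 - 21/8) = 2*(w^2 - 2*w - 8)/(2*w - 3)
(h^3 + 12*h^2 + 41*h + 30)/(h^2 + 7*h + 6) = h + 5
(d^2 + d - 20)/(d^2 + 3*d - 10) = (d - 4)/(d - 2)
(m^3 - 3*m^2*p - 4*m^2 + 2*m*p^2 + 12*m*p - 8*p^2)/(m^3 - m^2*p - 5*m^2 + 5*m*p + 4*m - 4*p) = (m - 2*p)/(m - 1)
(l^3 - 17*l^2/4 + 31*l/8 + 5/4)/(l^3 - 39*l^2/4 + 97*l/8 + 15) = (4*l^2 - 7*l - 2)/(4*l^2 - 29*l - 24)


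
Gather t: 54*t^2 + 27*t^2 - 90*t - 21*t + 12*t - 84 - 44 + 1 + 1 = 81*t^2 - 99*t - 126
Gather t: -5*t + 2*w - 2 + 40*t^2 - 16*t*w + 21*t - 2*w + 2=40*t^2 + t*(16 - 16*w)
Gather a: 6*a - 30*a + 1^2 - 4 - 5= -24*a - 8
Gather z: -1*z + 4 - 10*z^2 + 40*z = -10*z^2 + 39*z + 4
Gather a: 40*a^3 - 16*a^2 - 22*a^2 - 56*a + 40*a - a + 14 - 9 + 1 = 40*a^3 - 38*a^2 - 17*a + 6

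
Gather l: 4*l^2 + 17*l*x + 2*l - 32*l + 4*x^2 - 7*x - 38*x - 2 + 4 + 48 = 4*l^2 + l*(17*x - 30) + 4*x^2 - 45*x + 50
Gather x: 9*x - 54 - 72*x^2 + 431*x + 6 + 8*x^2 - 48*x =-64*x^2 + 392*x - 48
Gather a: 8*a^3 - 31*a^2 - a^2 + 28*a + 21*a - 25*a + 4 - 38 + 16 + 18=8*a^3 - 32*a^2 + 24*a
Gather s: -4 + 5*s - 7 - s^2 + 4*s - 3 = -s^2 + 9*s - 14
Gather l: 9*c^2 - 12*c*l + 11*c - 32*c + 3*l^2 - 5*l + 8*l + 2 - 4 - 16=9*c^2 - 21*c + 3*l^2 + l*(3 - 12*c) - 18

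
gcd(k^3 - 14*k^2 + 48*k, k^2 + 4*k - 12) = 1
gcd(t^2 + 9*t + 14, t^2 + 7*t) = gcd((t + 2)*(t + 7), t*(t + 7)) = t + 7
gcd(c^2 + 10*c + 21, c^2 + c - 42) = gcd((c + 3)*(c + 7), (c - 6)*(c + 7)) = c + 7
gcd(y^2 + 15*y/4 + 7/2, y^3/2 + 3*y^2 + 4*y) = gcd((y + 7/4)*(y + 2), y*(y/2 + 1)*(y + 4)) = y + 2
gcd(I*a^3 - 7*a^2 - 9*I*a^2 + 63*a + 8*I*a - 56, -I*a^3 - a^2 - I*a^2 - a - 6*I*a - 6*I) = 1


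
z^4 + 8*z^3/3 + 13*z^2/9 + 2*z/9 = z*(z + 1/3)^2*(z + 2)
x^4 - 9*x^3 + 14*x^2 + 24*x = x*(x - 6)*(x - 4)*(x + 1)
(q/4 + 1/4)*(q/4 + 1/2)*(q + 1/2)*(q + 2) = q^4/16 + 11*q^3/32 + 21*q^2/32 + q/2 + 1/8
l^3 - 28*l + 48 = (l - 4)*(l - 2)*(l + 6)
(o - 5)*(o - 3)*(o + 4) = o^3 - 4*o^2 - 17*o + 60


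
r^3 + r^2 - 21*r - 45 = (r - 5)*(r + 3)^2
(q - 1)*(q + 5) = q^2 + 4*q - 5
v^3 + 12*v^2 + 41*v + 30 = (v + 1)*(v + 5)*(v + 6)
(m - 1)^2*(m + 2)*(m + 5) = m^4 + 5*m^3 - 3*m^2 - 13*m + 10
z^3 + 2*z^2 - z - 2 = (z - 1)*(z + 1)*(z + 2)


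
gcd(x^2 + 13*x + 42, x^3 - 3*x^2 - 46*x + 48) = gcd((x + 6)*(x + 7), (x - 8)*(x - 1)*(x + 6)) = x + 6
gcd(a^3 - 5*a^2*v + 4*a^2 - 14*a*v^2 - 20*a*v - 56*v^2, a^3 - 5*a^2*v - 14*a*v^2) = -a^2 + 5*a*v + 14*v^2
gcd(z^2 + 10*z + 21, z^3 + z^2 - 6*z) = z + 3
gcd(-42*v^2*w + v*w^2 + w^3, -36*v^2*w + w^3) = 6*v*w - w^2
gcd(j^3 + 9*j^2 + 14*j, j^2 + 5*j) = j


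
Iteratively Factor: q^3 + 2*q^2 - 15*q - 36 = (q + 3)*(q^2 - q - 12) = (q - 4)*(q + 3)*(q + 3)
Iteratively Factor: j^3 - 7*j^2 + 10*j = (j - 2)*(j^2 - 5*j) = (j - 5)*(j - 2)*(j)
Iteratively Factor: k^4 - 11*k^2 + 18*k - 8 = (k + 4)*(k^3 - 4*k^2 + 5*k - 2) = (k - 2)*(k + 4)*(k^2 - 2*k + 1) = (k - 2)*(k - 1)*(k + 4)*(k - 1)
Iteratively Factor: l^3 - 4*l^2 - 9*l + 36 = (l - 3)*(l^2 - l - 12) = (l - 4)*(l - 3)*(l + 3)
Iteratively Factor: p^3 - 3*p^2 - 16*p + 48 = (p - 4)*(p^2 + p - 12) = (p - 4)*(p - 3)*(p + 4)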